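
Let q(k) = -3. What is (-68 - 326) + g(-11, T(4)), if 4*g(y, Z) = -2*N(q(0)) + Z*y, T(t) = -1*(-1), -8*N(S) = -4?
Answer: -397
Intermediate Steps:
N(S) = 1/2 (N(S) = -1/8*(-4) = 1/2)
T(t) = 1
g(y, Z) = -1/4 + Z*y/4 (g(y, Z) = (-2*1/2 + Z*y)/4 = (-1 + Z*y)/4 = -1/4 + Z*y/4)
(-68 - 326) + g(-11, T(4)) = (-68 - 326) + (-1/4 + (1/4)*1*(-11)) = -394 + (-1/4 - 11/4) = -394 - 3 = -397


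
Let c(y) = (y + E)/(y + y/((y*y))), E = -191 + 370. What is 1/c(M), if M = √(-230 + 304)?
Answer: -75/31967 + 13425*√74/2365558 ≈ 0.046474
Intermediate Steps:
E = 179
M = √74 ≈ 8.6023
c(y) = (179 + y)/(y + 1/y) (c(y) = (y + 179)/(y + y/((y*y))) = (179 + y)/(y + y/(y²)) = (179 + y)/(y + y/y²) = (179 + y)/(y + 1/y))
1/c(M) = 1/(√74*(179 + √74)/(1 + (√74)²)) = 1/(√74*(179 + √74)/(1 + 74)) = 1/(√74*(179 + √74)/75) = 75*√74/(74*(179 + √74))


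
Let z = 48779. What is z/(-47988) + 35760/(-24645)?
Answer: -6275719/2543364 ≈ -2.4675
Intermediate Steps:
z/(-47988) + 35760/(-24645) = 48779/(-47988) + 35760/(-24645) = 48779*(-1/47988) + 35760*(-1/24645) = -48779/47988 - 2384/1643 = -6275719/2543364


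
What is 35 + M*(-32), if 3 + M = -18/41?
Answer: 5947/41 ≈ 145.05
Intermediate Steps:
M = -141/41 (M = -3 - 18/41 = -141/41 ≈ -3.4390)
35 + M*(-32) = 35 - 141/41*(-32) = 35 + 4512/41 = 5947/41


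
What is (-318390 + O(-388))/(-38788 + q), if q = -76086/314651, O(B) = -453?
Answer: 100324268793/12204759074 ≈ 8.2201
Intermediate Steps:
q = -76086/314651 (q = -76086*1/314651 = -76086/314651 ≈ -0.24181)
(-318390 + O(-388))/(-38788 + q) = (-318390 - 453)/(-38788 - 76086/314651) = -318843/(-12204759074/314651) = -318843*(-314651/12204759074) = 100324268793/12204759074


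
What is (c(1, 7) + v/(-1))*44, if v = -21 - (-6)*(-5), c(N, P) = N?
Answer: 2288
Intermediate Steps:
v = -51 (v = -21 - 1*30 = -21 - 30 = -51)
(c(1, 7) + v/(-1))*44 = (1 - 51/(-1))*44 = (1 - 51*(-1))*44 = (1 + 51)*44 = 52*44 = 2288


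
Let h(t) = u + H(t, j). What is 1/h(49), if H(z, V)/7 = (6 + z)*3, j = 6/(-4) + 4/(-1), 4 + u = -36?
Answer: 1/1115 ≈ 0.00089686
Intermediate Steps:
u = -40 (u = -4 - 36 = -40)
j = -11/2 (j = 6*(-1/4) + 4*(-1) = -3/2 - 4 = -11/2 ≈ -5.5000)
H(z, V) = 126 + 21*z (H(z, V) = 7*((6 + z)*3) = 7*(18 + 3*z) = 126 + 21*z)
h(t) = 86 + 21*t (h(t) = -40 + (126 + 21*t) = 86 + 21*t)
1/h(49) = 1/(86 + 21*49) = 1/(86 + 1029) = 1/1115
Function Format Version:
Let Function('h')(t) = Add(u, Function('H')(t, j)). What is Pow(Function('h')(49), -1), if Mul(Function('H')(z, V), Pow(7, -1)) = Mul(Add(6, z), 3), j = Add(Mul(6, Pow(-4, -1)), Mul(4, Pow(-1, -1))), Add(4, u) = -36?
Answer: Rational(1, 1115) ≈ 0.00089686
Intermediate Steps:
u = -40 (u = Add(-4, -36) = -40)
j = Rational(-11, 2) (j = Add(Mul(6, Rational(-1, 4)), Mul(4, -1)) = Add(Rational(-3, 2), -4) = Rational(-11, 2) ≈ -5.5000)
Function('H')(z, V) = Add(126, Mul(21, z)) (Function('H')(z, V) = Mul(7, Mul(Add(6, z), 3)) = Mul(7, Add(18, Mul(3, z))) = Add(126, Mul(21, z)))
Function('h')(t) = Add(86, Mul(21, t)) (Function('h')(t) = Add(-40, Add(126, Mul(21, t))) = Add(86, Mul(21, t)))
Pow(Function('h')(49), -1) = Pow(Add(86, Mul(21, 49)), -1) = Pow(Add(86, 1029), -1) = Pow(1115, -1) = Rational(1, 1115)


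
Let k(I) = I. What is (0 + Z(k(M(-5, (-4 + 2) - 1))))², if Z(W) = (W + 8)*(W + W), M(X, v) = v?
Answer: 900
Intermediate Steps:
Z(W) = 2*W*(8 + W) (Z(W) = (8 + W)*(2*W) = 2*W*(8 + W))
(0 + Z(k(M(-5, (-4 + 2) - 1))))² = (0 + 2*((-4 + 2) - 1)*(8 + ((-4 + 2) - 1)))² = (0 + 2*(-2 - 1)*(8 + (-2 - 1)))² = (0 + 2*(-3)*(8 - 3))² = (0 + 2*(-3)*5)² = (0 - 30)² = (-30)² = 900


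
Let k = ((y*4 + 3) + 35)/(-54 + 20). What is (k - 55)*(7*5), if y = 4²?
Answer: -2030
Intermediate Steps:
y = 16
k = -3 (k = ((16*4 + 3) + 35)/(-54 + 20) = ((64 + 3) + 35)/(-34) = (67 + 35)*(-1/34) = 102*(-1/34) = -3)
(k - 55)*(7*5) = (-3 - 55)*(7*5) = -58*35 = -2030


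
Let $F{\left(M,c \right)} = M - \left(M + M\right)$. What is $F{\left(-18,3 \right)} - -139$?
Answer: $157$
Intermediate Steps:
$F{\left(M,c \right)} = - M$ ($F{\left(M,c \right)} = M - 2 M = - M$)
$F{\left(-18,3 \right)} - -139 = \left(-1\right) \left(-18\right) - -139 = 18 + 139 = 157$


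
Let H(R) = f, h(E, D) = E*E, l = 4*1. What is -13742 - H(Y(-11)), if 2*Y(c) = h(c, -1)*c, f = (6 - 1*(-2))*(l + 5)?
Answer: -13814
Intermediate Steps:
l = 4
h(E, D) = E²
f = 72 (f = (6 - 1*(-2))*(4 + 5) = (6 + 2)*9 = 8*9 = 72)
Y(c) = c³/2 (Y(c) = (c²*c)/2 = c³/2)
H(R) = 72
-13742 - H(Y(-11)) = -13742 - 1*72 = -13742 - 72 = -13814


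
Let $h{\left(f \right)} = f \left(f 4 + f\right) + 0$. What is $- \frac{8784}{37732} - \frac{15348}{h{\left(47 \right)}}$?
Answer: $- \frac{169032504}{104187485} \approx -1.6224$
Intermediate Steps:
$h{\left(f \right)} = 5 f^{2}$ ($h{\left(f \right)} = f \left(4 f + f\right) + 0 = f 5 f + 0 = 5 f^{2} + 0 = 5 f^{2}$)
$- \frac{8784}{37732} - \frac{15348}{h{\left(47 \right)}} = - \frac{8784}{37732} - \frac{15348}{5 \cdot 47^{2}} = \left(-8784\right) \frac{1}{37732} - \frac{15348}{5 \cdot 2209} = - \frac{2196}{9433} - \frac{15348}{11045} = - \frac{169032504}{104187485}$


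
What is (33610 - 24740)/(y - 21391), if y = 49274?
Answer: 8870/27883 ≈ 0.31811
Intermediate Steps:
(33610 - 24740)/(y - 21391) = (33610 - 24740)/(49274 - 21391) = 8870/27883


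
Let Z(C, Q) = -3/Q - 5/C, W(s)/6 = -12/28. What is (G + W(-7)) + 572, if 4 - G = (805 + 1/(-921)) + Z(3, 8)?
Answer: -3946057/17192 ≈ -229.53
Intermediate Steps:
W(s) = -18/7 (W(s) = 6*(-12/28) = 6*(-12*1/28) = 6*(-3/7) = -18/7)
Z(C, Q) = -5/C - 3/Q
G = -1962239/2456 (G = 4 - ((805 + 1/(-921)) + (-5/3 - 3/8)) = 4 - ((805 - 1/921) + (-5*⅓ - 3*⅛)) = 4 - (741404/921 + (-5/3 - 3/8)) = 4 - (741404/921 - 49/24) = 4 - 1*1972063/2456 = 4 - 1972063/2456 = -1962239/2456 ≈ -798.96)
(G + W(-7)) + 572 = (-1962239/2456 - 18/7) + 572 = -13779881/17192 + 572 = -3946057/17192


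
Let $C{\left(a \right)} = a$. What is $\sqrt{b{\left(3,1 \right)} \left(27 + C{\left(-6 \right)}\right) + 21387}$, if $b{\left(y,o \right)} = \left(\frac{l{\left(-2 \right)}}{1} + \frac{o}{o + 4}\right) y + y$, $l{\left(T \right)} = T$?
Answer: $\frac{\sqrt{533415}}{5} \approx 146.07$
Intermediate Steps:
$b{\left(y,o \right)} = y + y \left(-2 + \frac{o}{4 + o}\right)$ ($b{\left(y,o \right)} = \left(- \frac{2}{1} + \frac{o}{o + 4}\right) y + y = \left(\left(-2\right) 1 + \frac{o}{4 + o}\right) y + y = \left(-2 + \frac{o}{4 + o}\right) y + y = y \left(-2 + \frac{o}{4 + o}\right) + y = y + y \left(-2 + \frac{o}{4 + o}\right)$)
$\sqrt{b{\left(3,1 \right)} \left(27 + C{\left(-6 \right)}\right) + 21387} = \sqrt{\left(-4\right) 3 \frac{1}{4 + 1} \left(27 - 6\right) + 21387} = \sqrt{\left(-4\right) 3 \cdot \frac{1}{5} \cdot 21 + 21387} = \sqrt{\left(- \frac{12}{5}\right) 21 + 21387} = \sqrt{- \frac{252}{5} + 21387} = \sqrt{\frac{106683}{5}} = \frac{\sqrt{533415}}{5}$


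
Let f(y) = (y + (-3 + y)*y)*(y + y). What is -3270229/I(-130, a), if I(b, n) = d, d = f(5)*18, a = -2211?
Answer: -3270229/2700 ≈ -1211.2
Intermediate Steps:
f(y) = 2*y*(y + y*(-3 + y)) (f(y) = (y + y*(-3 + y))*(2*y) = 2*y*(y + y*(-3 + y)))
d = 2700 (d = (2*5**2*(-2 + 5))*18 = (2*25*3)*18 = 150*18 = 2700)
I(b, n) = 2700
-3270229/I(-130, a) = -3270229/2700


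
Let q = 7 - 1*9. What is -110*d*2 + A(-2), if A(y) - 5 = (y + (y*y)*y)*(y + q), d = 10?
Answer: -2155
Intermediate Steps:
q = -2 (q = 7 - 9 = -2)
A(y) = 5 + (-2 + y)*(y + y³) (A(y) = 5 + (y + (y*y)*y)*(y - 2) = 5 + (y + y²*y)*(-2 + y) = 5 + (y + y³)*(-2 + y) = 5 + (-2 + y)*(y + y³))
-110*d*2 + A(-2) = -1100*2 + (5 + (-2)² + (-2)⁴ - 2*(-2) - 2*(-2)³) = -110*20 + (5 + 4 + 16 + 4 - 2*(-8)) = -2200 + (5 + 4 + 16 + 4 + 16) = -2200 + 45 = -2155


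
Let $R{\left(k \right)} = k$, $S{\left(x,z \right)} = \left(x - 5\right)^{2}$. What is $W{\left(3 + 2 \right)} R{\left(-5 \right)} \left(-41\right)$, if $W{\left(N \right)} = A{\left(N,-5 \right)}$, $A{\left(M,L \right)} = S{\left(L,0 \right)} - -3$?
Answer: $21115$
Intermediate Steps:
$S{\left(x,z \right)} = \left(-5 + x\right)^{2}$
$A{\left(M,L \right)} = 3 + \left(-5 + L\right)^{2}$ ($A{\left(M,L \right)} = \left(-5 + L\right)^{2} - -3 = \left(-5 + L\right)^{2} + 3 = 3 + \left(-5 + L\right)^{2}$)
$W{\left(N \right)} = 103$ ($W{\left(N \right)} = 3 + \left(-5 - 5\right)^{2} = 3 + \left(-10\right)^{2} = 3 + 100 = 103$)
$W{\left(3 + 2 \right)} R{\left(-5 \right)} \left(-41\right) = 103 \left(-5\right) \left(-41\right) = \left(-515\right) \left(-41\right) = 21115$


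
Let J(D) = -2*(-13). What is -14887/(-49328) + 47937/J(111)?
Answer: 1182511699/641264 ≈ 1844.0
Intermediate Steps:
J(D) = 26
-14887/(-49328) + 47937/J(111) = -14887/(-49328) + 47937/26 = -14887*(-1/49328) + 47937*(1/26) = 14887/49328 + 47937/26 = 1182511699/641264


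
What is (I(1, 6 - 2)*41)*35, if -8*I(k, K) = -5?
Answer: 7175/8 ≈ 896.88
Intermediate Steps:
I(k, K) = 5/8 (I(k, K) = -⅛*(-5) = 5/8)
(I(1, 6 - 2)*41)*35 = ((5/8)*41)*35 = (205/8)*35 = 7175/8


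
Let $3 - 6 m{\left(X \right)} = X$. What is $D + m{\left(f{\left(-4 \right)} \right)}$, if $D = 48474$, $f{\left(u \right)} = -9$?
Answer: $48476$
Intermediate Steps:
$m{\left(X \right)} = \frac{1}{2} - \frac{X}{6}$
$D + m{\left(f{\left(-4 \right)} \right)} = 48474 + \left(\frac{1}{2} - - \frac{3}{2}\right) = 48474 + \left(\frac{1}{2} + \frac{3}{2}\right) = 48474 + 2 = 48476$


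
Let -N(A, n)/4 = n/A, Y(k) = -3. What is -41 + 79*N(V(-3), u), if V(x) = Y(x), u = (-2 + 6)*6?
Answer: 2487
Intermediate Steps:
u = 24 (u = 4*6 = 24)
V(x) = -3
N(A, n) = -4*n/A
-41 + 79*N(V(-3), u) = -41 + 79*(-4*24/(-3)) = -41 + 79*(-4*24*(-1/3)) = -41 + 79*32 = -41 + 2528 = 2487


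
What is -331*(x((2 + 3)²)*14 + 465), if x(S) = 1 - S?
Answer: -42699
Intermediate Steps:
-331*(x((2 + 3)²)*14 + 465) = -331*((1 - (2 + 3)²)*14 + 465) = -331*((1 - 1*5²)*14 + 465) = -331*((1 - 1*25)*14 + 465) = -331*((1 - 25)*14 + 465) = -331*(-24*14 + 465) = -331*(-336 + 465) = -331*129 = -42699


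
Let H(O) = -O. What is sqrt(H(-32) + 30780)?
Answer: 2*sqrt(7703) ≈ 175.53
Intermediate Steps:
sqrt(H(-32) + 30780) = sqrt(-1*(-32) + 30780) = sqrt(32 + 30780) = sqrt(30812) = 2*sqrt(7703)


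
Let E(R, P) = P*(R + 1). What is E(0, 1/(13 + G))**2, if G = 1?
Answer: 1/196 ≈ 0.0051020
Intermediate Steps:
E(R, P) = P*(1 + R)
E(0, 1/(13 + G))**2 = ((1 + 0)/(13 + 1))**2 = (1/14)**2 = 1/196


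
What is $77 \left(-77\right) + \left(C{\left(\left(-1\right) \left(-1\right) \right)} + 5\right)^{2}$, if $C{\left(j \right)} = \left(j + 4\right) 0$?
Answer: $-5904$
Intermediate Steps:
$C{\left(j \right)} = 0$ ($C{\left(j \right)} = \left(4 + j\right) 0 = 0$)
$77 \left(-77\right) + \left(C{\left(\left(-1\right) \left(-1\right) \right)} + 5\right)^{2} = 77 \left(-77\right) + \left(0 + 5\right)^{2} = -5929 + 5^{2} = -5929 + 25 = -5904$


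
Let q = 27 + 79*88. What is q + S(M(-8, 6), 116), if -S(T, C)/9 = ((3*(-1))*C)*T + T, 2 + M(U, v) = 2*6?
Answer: 38209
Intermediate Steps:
M(U, v) = 10 (M(U, v) = -2 + 2*6 = -2 + 12 = 10)
S(T, C) = -9*T + 27*C*T (S(T, C) = -9*(((3*(-1))*C)*T + T) = -9*((-3*C)*T + T) = -9*(-3*C*T + T) = -9*(T - 3*C*T) = -9*T + 27*C*T)
q = 6979 (q = 27 + 6952 = 6979)
q + S(M(-8, 6), 116) = 6979 + 9*10*(-1 + 3*116) = 6979 + 9*10*(-1 + 348) = 6979 + 9*10*347 = 6979 + 31230 = 38209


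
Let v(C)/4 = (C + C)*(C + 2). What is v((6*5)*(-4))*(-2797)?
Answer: -316844160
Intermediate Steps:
v(C) = 8*C*(2 + C) (v(C) = 4*((C + C)*(C + 2)) = 4*((2*C)*(2 + C)) = 4*(2*C*(2 + C)) = 8*C*(2 + C))
v((6*5)*(-4))*(-2797) = (8*((6*5)*(-4))*(2 + (6*5)*(-4)))*(-2797) = (8*(30*(-4))*(2 + 30*(-4)))*(-2797) = (8*(-120)*(2 - 120))*(-2797) = (8*(-120)*(-118))*(-2797) = 113280*(-2797) = -316844160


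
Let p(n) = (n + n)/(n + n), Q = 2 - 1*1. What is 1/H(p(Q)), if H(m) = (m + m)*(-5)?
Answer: -⅒ ≈ -0.10000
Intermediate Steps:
Q = 1 (Q = 2 - 1 = 1)
p(n) = 1 (p(n) = (2*n)/((2*n)) = (2*n)*(1/(2*n)) = 1)
H(m) = -10*m (H(m) = (2*m)*(-5) = -10*m)
1/H(p(Q)) = 1/(-10*1) = 1/(-10) = -⅒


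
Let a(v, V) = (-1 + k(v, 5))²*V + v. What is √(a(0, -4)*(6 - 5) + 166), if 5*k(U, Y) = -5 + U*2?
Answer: 5*√6 ≈ 12.247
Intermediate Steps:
k(U, Y) = -1 + 2*U/5 (k(U, Y) = (-5 + U*2)/5 = (-5 + 2*U)/5 = -1 + 2*U/5)
a(v, V) = v + V*(-2 + 2*v/5)² (a(v, V) = (-1 + (-1 + 2*v/5))²*V + v = (-2 + 2*v/5)²*V + v = V*(-2 + 2*v/5)² + v = v + V*(-2 + 2*v/5)²)
√(a(0, -4)*(6 - 5) + 166) = √((0 + (4/25)*(-4)*(-5 + 0)²)*(6 - 5) + 166) = √((0 + (4/25)*(-4)*(-5)²)*1 + 166) = √((0 + (4/25)*(-4)*25)*1 + 166) = √((0 - 16)*1 + 166) = √(-16*1 + 166) = √(-16 + 166) = √150 = 5*√6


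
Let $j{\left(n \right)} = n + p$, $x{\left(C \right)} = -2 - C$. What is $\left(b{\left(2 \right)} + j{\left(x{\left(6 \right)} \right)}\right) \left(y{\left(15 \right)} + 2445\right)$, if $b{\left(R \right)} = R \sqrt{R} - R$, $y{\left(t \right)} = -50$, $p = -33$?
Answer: $-102985 + 4790 \sqrt{2} \approx -96211.0$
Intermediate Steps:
$j{\left(n \right)} = -33 + n$ ($j{\left(n \right)} = n - 33 = -33 + n$)
$b{\left(R \right)} = R^{\frac{3}{2}} - R$
$\left(b{\left(2 \right)} + j{\left(x{\left(6 \right)} \right)}\right) \left(y{\left(15 \right)} + 2445\right) = \left(\left(2^{\frac{3}{2}} - 2\right) - 41\right) \left(-50 + 2445\right) = \left(\left(2 \sqrt{2} - 2\right) - 41\right) 2395 = \left(\left(-2 + 2 \sqrt{2}\right) - 41\right) 2395 = \left(-43 + 2 \sqrt{2}\right) 2395 = -102985 + 4790 \sqrt{2}$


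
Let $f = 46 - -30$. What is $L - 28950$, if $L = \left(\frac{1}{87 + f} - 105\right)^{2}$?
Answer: $- \frac{476283554}{26569} \approx -17926.0$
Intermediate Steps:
$f = 76$ ($f = 46 + 30 = 76$)
$L = \frac{292888996}{26569}$ ($L = \left(\frac{1}{87 + 76} - 105\right)^{2} = \left(\frac{1}{163} - 105\right)^{2} = \left(- \frac{17114}{163}\right)^{2} = \frac{292888996}{26569} \approx 11024.0$)
$L - 28950 = \frac{292888996}{26569} - 28950 = - \frac{476283554}{26569}$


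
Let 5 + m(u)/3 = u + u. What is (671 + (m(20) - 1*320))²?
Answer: 207936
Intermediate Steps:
m(u) = -15 + 6*u (m(u) = -15 + 3*(u + u) = -15 + 3*(2*u) = -15 + 6*u)
(671 + (m(20) - 1*320))² = (671 + ((-15 + 6*20) - 1*320))² = (671 + ((-15 + 120) - 320))² = (671 + (105 - 320))² = (671 - 215)² = 456² = 207936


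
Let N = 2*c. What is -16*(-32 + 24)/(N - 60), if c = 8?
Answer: -32/11 ≈ -2.9091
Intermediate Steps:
N = 16 (N = 2*8 = 16)
-16*(-32 + 24)/(N - 60) = -16*(-32 + 24)/(16 - 60) = -(-128)/(-44) = -(-128)*(-1)/44 = -16*2/11 = -32/11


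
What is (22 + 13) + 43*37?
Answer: 1626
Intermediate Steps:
(22 + 13) + 43*37 = 35 + 1591 = 1626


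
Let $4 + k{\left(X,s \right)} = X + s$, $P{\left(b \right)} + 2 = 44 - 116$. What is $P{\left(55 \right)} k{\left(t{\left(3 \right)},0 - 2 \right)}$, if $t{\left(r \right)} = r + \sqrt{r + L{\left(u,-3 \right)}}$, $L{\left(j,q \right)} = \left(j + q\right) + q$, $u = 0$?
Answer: $222 - 74 i \sqrt{3} \approx 222.0 - 128.17 i$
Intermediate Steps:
$P{\left(b \right)} = -74$ ($P{\left(b \right)} = -2 + \left(44 - 116\right) = -2 - 72 = -74$)
$L{\left(j,q \right)} = j + 2 q$
$t{\left(r \right)} = r + \sqrt{-6 + r}$ ($t{\left(r \right)} = r + \sqrt{r + \left(0 + 2 \left(-3\right)\right)} = r + \sqrt{r + \left(0 - 6\right)} = r + \sqrt{r - 6} = r + \sqrt{-6 + r}$)
$k{\left(X,s \right)} = -4 + X + s$ ($k{\left(X,s \right)} = -4 + \left(X + s\right) = -4 + X + s$)
$P{\left(55 \right)} k{\left(t{\left(3 \right)},0 - 2 \right)} = - 74 \left(-4 + \left(3 + \sqrt{-6 + 3}\right) + \left(0 - 2\right)\right) = - 74 \left(-4 + \left(3 + \sqrt{-3}\right) - 2\right) = - 74 \left(-4 + \left(3 + i \sqrt{3}\right) - 2\right) = - 74 \left(-3 + i \sqrt{3}\right) = 222 - 74 i \sqrt{3}$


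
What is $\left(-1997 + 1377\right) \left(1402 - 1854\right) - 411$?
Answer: $279829$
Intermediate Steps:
$\left(-1997 + 1377\right) \left(1402 - 1854\right) - 411 = \left(-620\right) \left(-452\right) - 411 = 280240 - 411 = 279829$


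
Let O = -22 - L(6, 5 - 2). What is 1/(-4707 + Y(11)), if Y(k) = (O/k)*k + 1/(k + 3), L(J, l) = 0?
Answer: -14/66205 ≈ -0.00021146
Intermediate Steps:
O = -22 (O = -22 - 1*0 = -22 + 0 = -22)
Y(k) = -22 + 1/(3 + k) (Y(k) = (-22/k)*k + 1/(k + 3) = -22 + 1/(3 + k))
1/(-4707 + Y(11)) = 1/(-4707 + (-65 - 22*11)/(3 + 11)) = 1/(-4707 + (-65 - 242)/14) = 1/(-4707 + (1/14)*(-307)) = 1/(-4707 - 307/14) = 1/(-66205/14) = -14/66205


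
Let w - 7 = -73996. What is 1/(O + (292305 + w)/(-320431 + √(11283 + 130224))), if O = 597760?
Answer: 15343866654114211/9171939277068016786084 + 491211*√1747/9171939277068016786084 ≈ 1.6729e-6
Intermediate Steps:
w = -73989 (w = 7 - 73996 = -73989)
1/(O + (292305 + w)/(-320431 + √(11283 + 130224))) = 1/(597760 + (292305 - 73989)/(-320431 + √(11283 + 130224))) = 1/(597760 + 218316/(-320431 + √141507)) = 1/(597760 + 218316/(-320431 + 9*√1747))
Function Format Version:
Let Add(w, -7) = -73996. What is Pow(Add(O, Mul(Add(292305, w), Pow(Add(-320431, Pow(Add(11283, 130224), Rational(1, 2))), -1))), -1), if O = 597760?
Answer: Add(Rational(15343866654114211, 9171939277068016786084), Mul(Rational(491211, 9171939277068016786084), Pow(1747, Rational(1, 2)))) ≈ 1.6729e-6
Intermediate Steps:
w = -73989 (w = Add(7, -73996) = -73989)
Pow(Add(O, Mul(Add(292305, w), Pow(Add(-320431, Pow(Add(11283, 130224), Rational(1, 2))), -1))), -1) = Pow(Add(597760, Mul(Add(292305, -73989), Pow(Add(-320431, Pow(Add(11283, 130224), Rational(1, 2))), -1))), -1) = Pow(Add(597760, Mul(218316, Pow(Add(-320431, Pow(141507, Rational(1, 2))), -1))), -1) = Pow(Add(597760, Mul(218316, Pow(Add(-320431, Mul(9, Pow(1747, Rational(1, 2)))), -1))), -1)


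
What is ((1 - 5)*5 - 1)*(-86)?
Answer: 1806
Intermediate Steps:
((1 - 5)*5 - 1)*(-86) = (-4*5 - 1)*(-86) = (-20 - 1)*(-86) = -21*(-86) = 1806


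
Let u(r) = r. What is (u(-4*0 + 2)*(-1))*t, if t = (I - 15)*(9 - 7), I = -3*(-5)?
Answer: 0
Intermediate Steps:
I = 15
t = 0 (t = (15 - 15)*(9 - 7) = 0*2 = 0)
(u(-4*0 + 2)*(-1))*t = ((-4*0 + 2)*(-1))*0 = ((0 + 2)*(-1))*0 = (2*(-1))*0 = -2*0 = 0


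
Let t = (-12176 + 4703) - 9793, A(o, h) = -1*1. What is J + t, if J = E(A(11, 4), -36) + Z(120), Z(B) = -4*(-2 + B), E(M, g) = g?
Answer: -17774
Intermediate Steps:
A(o, h) = -1
Z(B) = 8 - 4*B
t = -17266 (t = -7473 - 9793 = -17266)
J = -508 (J = -36 + (8 - 4*120) = -36 + (8 - 480) = -36 - 472 = -508)
J + t = -508 - 17266 = -17774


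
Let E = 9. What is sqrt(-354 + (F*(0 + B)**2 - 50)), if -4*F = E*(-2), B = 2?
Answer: I*sqrt(386) ≈ 19.647*I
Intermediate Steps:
F = 9/2 (F = -9*(-2)/4 = -1/4*(-18) = 9/2 ≈ 4.5000)
sqrt(-354 + (F*(0 + B)**2 - 50)) = sqrt(-354 + (9*(0 + 2)**2/2 - 50)) = sqrt(-354 + ((9/2)*2**2 - 50)) = sqrt(-354 + ((9/2)*4 - 50)) = sqrt(-354 + (18 - 50)) = sqrt(-354 - 32) = sqrt(-386) = I*sqrt(386)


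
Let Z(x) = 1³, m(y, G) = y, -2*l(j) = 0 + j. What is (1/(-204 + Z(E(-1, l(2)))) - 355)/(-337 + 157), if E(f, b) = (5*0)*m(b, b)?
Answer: 12011/6090 ≈ 1.9722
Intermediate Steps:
l(j) = -j/2 (l(j) = -(0 + j)/2 = -j/2)
E(f, b) = 0 (E(f, b) = (5*0)*b = 0*b = 0)
Z(x) = 1
(1/(-204 + Z(E(-1, l(2)))) - 355)/(-337 + 157) = (1/(-204 + 1) - 355)/(-337 + 157) = (1/(-203) - 355)/(-180) = (-1/203 - 355)*(-1/180) = -72066/203*(-1/180) = 12011/6090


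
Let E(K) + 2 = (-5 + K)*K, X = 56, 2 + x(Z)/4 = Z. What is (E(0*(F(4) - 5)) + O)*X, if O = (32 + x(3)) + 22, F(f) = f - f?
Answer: 3136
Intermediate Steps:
x(Z) = -8 + 4*Z
F(f) = 0
E(K) = -2 + K*(-5 + K) (E(K) = -2 + (-5 + K)*K = -2 + K*(-5 + K))
O = 58 (O = (32 + (-8 + 4*3)) + 22 = (32 + (-8 + 12)) + 22 = (32 + 4) + 22 = 36 + 22 = 58)
(E(0*(F(4) - 5)) + O)*X = ((-2 + (0*(0 - 5))² - 0*(0 - 5)) + 58)*56 = ((-2 + (0*(-5))² - 0*(-5)) + 58)*56 = ((-2 + 0² - 5*0) + 58)*56 = ((-2 + 0 + 0) + 58)*56 = (-2 + 58)*56 = 56*56 = 3136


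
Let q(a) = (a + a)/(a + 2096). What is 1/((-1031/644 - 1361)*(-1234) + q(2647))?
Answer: 1527246/2567988803633 ≈ 5.9472e-7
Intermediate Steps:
q(a) = 2*a/(2096 + a) (q(a) = (2*a)/(2096 + a) = 2*a/(2096 + a))
1/((-1031/644 - 1361)*(-1234) + q(2647)) = 1/((-1031/644 - 1361)*(-1234) + 2*2647/(2096 + 2647)) = 1/((-1031*1/644 - 1361)*(-1234) + 2*2647/4743) = 1/((-1031/644 - 1361)*(-1234) + 2*2647*(1/4743)) = 1/(-877515/644*(-1234) + 5294/4743) = 1/(541426755/322 + 5294/4743) = 1/(2567988803633/1527246) = 1527246/2567988803633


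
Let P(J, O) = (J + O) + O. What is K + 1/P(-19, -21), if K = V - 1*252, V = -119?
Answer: -22632/61 ≈ -371.02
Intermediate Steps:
P(J, O) = J + 2*O
K = -371 (K = -119 - 1*252 = -119 - 252 = -371)
K + 1/P(-19, -21) = -371 + 1/(-19 + 2*(-21)) = -371 + 1/(-19 - 42) = -371 + 1/(-61) = -371 - 1/61 = -22632/61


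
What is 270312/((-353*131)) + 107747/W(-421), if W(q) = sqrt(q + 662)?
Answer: -270312/46243 + 107747*sqrt(241)/241 ≈ 6934.8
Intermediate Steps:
W(q) = sqrt(662 + q)
270312/((-353*131)) + 107747/W(-421) = 270312/((-353*131)) + 107747/(sqrt(662 - 421)) = 270312/(-46243) + 107747/(sqrt(241)) = 270312*(-1/46243) + 107747*(sqrt(241)/241) = -270312/46243 + 107747*sqrt(241)/241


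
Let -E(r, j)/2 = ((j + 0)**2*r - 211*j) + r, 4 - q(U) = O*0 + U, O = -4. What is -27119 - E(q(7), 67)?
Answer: -82333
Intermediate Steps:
q(U) = 4 - U (q(U) = 4 - (-4*0 + U) = 4 - (0 + U) = 4 - U)
E(r, j) = -2*r + 422*j - 2*r*j**2 (E(r, j) = -2*(((j + 0)**2*r - 211*j) + r) = -2*((j**2*r - 211*j) + r) = -2*((r*j**2 - 211*j) + r) = -2*((-211*j + r*j**2) + r) = -2*(r - 211*j + r*j**2) = -2*r + 422*j - 2*r*j**2)
-27119 - E(q(7), 67) = -27119 - (-2*(4 - 1*7) + 422*67 - 2*(4 - 1*7)*67**2) = -27119 - (-2*(4 - 7) + 28274 - 2*(4 - 7)*4489) = -27119 - (-2*(-3) + 28274 - 2*(-3)*4489) = -27119 - (6 + 28274 + 26934) = -27119 - 1*55214 = -27119 - 55214 = -82333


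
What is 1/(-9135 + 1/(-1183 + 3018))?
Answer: -1835/16762724 ≈ -0.00010947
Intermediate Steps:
1/(-9135 + 1/(-1183 + 3018)) = 1/(-9135 + 1/1835) = 1/(-16762724/1835) = -1835/16762724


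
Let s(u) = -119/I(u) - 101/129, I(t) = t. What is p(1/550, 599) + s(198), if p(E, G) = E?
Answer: -147094/106425 ≈ -1.3821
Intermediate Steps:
s(u) = -101/129 - 119/u (s(u) = -119/u - 101/129 = -101/129 - 119/u)
p(1/550, 599) + s(198) = 1/550 + (-101/129 - 119/198) = 1/550 - 11783/8514 = -147094/106425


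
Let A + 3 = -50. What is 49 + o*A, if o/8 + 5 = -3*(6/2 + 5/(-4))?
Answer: 4395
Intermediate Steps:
A = -53 (A = -3 - 50 = -53)
o = -82 (o = -40 + 8*(-3*(6/2 + 5/(-4))) = -40 + 8*(-3*(6*(1/2) + 5*(-1/4))) = -40 + 8*(-3*(3 - 5/4)) = -40 + 8*(-3*7/4) = -40 + 8*(-21/4) = -40 - 42 = -82)
49 + o*A = 49 - 82*(-53) = 49 + 4346 = 4395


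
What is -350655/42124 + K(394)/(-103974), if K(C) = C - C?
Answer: -350655/42124 ≈ -8.3244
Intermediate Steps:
K(C) = 0
-350655/42124 + K(394)/(-103974) = -350655/42124 + 0/(-103974) = -350655*1/42124 + 0*(-1/103974) = -350655/42124 + 0 = -350655/42124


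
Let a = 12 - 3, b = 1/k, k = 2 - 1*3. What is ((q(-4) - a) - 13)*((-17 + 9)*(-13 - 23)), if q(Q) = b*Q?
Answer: -5184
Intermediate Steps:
k = -1 (k = 2 - 3 = -1)
b = -1 (b = 1/(-1) = -1)
q(Q) = -Q
a = 9
((q(-4) - a) - 13)*((-17 + 9)*(-13 - 23)) = ((-1*(-4) - 1*9) - 13)*((-17 + 9)*(-13 - 23)) = ((4 - 9) - 13)*(-8*(-36)) = (-5 - 13)*288 = -18*288 = -5184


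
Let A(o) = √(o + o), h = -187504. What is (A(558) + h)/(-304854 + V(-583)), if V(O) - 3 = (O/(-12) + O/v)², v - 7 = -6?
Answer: 27000576/2771975 - 864*√31/2771975 ≈ 9.7388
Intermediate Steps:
v = 1 (v = 7 - 6 = 1)
A(o) = √2*√o (A(o) = √(2*o) = √2*√o)
V(O) = 3 + 121*O²/144 (V(O) = 3 + (O/(-12) + O/1)² = 3 + (O*(-1/12) + O*1)² = 3 + (-O/12 + O)² = 3 + (11*O/12)² = 3 + 121*O²/144)
(A(558) + h)/(-304854 + V(-583)) = (√2*√558 - 187504)/(-304854 + (3 + (121/144)*(-583)²)) = (√2*(3*√62) - 187504)/(-304854 + (3 + (121/144)*339889)) = (6*√31 - 187504)/(-304854 + (3 + 41126569/144)) = (-187504 + 6*√31)/(-304854 + 41127001/144) = (-187504 + 6*√31)/(-2771975/144) = (-187504 + 6*√31)*(-144/2771975) = 27000576/2771975 - 864*√31/2771975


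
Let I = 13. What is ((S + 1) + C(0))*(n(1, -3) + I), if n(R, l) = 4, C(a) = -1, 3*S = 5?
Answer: 85/3 ≈ 28.333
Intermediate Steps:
S = 5/3 (S = (⅓)*5 = 5/3 ≈ 1.6667)
((S + 1) + C(0))*(n(1, -3) + I) = ((5/3 + 1) - 1)*(4 + 13) = (8/3 - 1)*17 = (5/3)*17 = 85/3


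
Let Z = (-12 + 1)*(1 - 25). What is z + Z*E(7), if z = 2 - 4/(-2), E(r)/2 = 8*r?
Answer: 29572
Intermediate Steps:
E(r) = 16*r (E(r) = 2*(8*r) = 16*r)
Z = 264 (Z = -11*(-24) = 264)
z = 4 (z = 2 - 4*(-1)/2 = 2 - 2*(-1) = 2 + 2 = 4)
z + Z*E(7) = 4 + 264*(16*7) = 4 + 264*112 = 4 + 29568 = 29572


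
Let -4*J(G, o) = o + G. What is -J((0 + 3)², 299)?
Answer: 77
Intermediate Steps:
J(G, o) = -G/4 - o/4 (J(G, o) = -(o + G)/4 = -(G + o)/4 = -G/4 - o/4)
-J((0 + 3)², 299) = -(-(0 + 3)²/4 - ¼*299) = -(-¼*3² - 299/4) = -(-¼*9 - 299/4) = -(-9/4 - 299/4) = -1*(-77) = 77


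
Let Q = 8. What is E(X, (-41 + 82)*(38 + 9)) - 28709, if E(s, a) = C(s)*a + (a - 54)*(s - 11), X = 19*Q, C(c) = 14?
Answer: 262362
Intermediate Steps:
X = 152 (X = 19*8 = 152)
E(s, a) = 14*a + (-54 + a)*(-11 + s) (E(s, a) = 14*a + (a - 54)*(s - 11) = 14*a + (-54 + a)*(-11 + s))
E(X, (-41 + 82)*(38 + 9)) - 28709 = (594 - 54*152 + 3*((-41 + 82)*(38 + 9)) + ((-41 + 82)*(38 + 9))*152) - 28709 = (594 - 8208 + 3*(41*47) + (41*47)*152) - 28709 = (594 - 8208 + 3*1927 + 1927*152) - 28709 = (594 - 8208 + 5781 + 292904) - 28709 = 291071 - 28709 = 262362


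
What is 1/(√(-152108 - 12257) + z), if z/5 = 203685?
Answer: 203685/207437928998 - I*√164365/1037189644990 ≈ 9.8191e-7 - 3.9088e-10*I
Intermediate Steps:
z = 1018425 (z = 5*203685 = 1018425)
1/(√(-152108 - 12257) + z) = 1/(√(-152108 - 12257) + 1018425) = 1/(√(-164365) + 1018425) = 1/(I*√164365 + 1018425) = 1/(1018425 + I*√164365)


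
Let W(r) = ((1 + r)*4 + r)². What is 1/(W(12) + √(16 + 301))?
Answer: 4096/16776899 - √317/16776899 ≈ 0.00024308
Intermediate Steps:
W(r) = (4 + 5*r)² (W(r) = ((4 + 4*r) + r)² = (4 + 5*r)²)
1/(W(12) + √(16 + 301)) = 1/((4 + 5*12)² + √(16 + 301)) = 1/((4 + 60)² + √317) = 1/(64² + √317) = 1/(4096 + √317)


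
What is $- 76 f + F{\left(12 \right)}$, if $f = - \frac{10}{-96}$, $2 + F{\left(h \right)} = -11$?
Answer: $- \frac{251}{12} \approx -20.917$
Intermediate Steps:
$F{\left(h \right)} = -13$ ($F{\left(h \right)} = -2 - 11 = -13$)
$f = \frac{5}{48}$ ($f = \left(-10\right) \left(- \frac{1}{96}\right) = \frac{5}{48} \approx 0.10417$)
$- 76 f + F{\left(12 \right)} = \left(-76\right) \frac{5}{48} - 13 = - \frac{95}{12} - 13 = - \frac{251}{12}$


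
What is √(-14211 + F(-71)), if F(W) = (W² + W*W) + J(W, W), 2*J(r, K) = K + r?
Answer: 10*I*√42 ≈ 64.807*I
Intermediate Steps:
J(r, K) = K/2 + r/2 (J(r, K) = (K + r)/2 = K/2 + r/2)
F(W) = W + 2*W² (F(W) = (W² + W*W) + (W/2 + W/2) = (W² + W²) + W = 2*W² + W = W + 2*W²)
√(-14211 + F(-71)) = √(-14211 - 71*(1 + 2*(-71))) = √(-14211 - 71*(1 - 142)) = √(-14211 - 71*(-141)) = √(-14211 + 10011) = √(-4200) = 10*I*√42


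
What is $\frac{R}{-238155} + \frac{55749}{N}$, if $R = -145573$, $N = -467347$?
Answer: $\frac{54756201736}{111301024785} \approx 0.49196$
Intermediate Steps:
$\frac{R}{-238155} + \frac{55749}{N} = - \frac{145573}{-238155} + \frac{55749}{-467347} = \left(-145573\right) \left(- \frac{1}{238155}\right) + 55749 \left(- \frac{1}{467347}\right) = \frac{145573}{238155} - \frac{55749}{467347} = \frac{54756201736}{111301024785}$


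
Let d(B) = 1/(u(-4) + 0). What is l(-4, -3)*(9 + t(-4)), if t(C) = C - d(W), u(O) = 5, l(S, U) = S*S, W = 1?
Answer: 384/5 ≈ 76.800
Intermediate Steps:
l(S, U) = S²
d(B) = ⅕ (d(B) = 1/(5 + 0) = 1/5 = ⅕)
t(C) = -⅕ + C (t(C) = C - 1*⅕ = C - ⅕ = -⅕ + C)
l(-4, -3)*(9 + t(-4)) = (-4)²*(9 + (-⅕ - 4)) = 16*(9 - 21/5) = 16*(24/5) = 384/5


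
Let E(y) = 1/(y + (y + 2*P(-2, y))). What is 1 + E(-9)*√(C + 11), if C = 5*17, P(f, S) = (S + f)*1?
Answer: 1 - √6/10 ≈ 0.75505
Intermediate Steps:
P(f, S) = S + f
C = 85
E(y) = 1/(-4 + 4*y) (E(y) = 1/(y + (y + 2*(y - 2))) = 1/(y + (y + 2*(-2 + y))) = 1/(y + (y + (-4 + 2*y))) = 1/(y + (-4 + 3*y)) = 1/(-4 + 4*y))
1 + E(-9)*√(C + 11) = 1 + (1/(4*(-1 - 9)))*√(85 + 11) = 1 + ((¼)/(-10))*√96 = 1 + ((¼)*(-⅒))*(4*√6) = 1 - √6/10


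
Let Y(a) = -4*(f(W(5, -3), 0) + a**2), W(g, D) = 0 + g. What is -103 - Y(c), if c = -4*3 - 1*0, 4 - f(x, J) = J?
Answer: 489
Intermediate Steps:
W(g, D) = g
f(x, J) = 4 - J
c = -12 (c = -12 + 0 = -12)
Y(a) = -16 - 4*a**2 (Y(a) = -4*((4 - 1*0) + a**2) = -4*((4 + 0) + a**2) = -4*(4 + a**2) = -16 - 4*a**2)
-103 - Y(c) = -103 - (-16 - 4*(-12)**2) = -103 - (-16 - 4*144) = -103 - (-16 - 576) = -103 - 1*(-592) = -103 + 592 = 489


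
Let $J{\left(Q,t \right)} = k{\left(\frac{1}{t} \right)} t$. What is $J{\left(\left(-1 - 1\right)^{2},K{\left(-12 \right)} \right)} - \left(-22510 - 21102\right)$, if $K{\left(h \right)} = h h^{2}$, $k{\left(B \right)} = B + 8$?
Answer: $29789$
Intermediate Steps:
$k{\left(B \right)} = 8 + B$
$K{\left(h \right)} = h^{3}$
$J{\left(Q,t \right)} = t \left(8 + \frac{1}{t}\right)$ ($J{\left(Q,t \right)} = \left(8 + \frac{1}{t}\right) t = t \left(8 + \frac{1}{t}\right)$)
$J{\left(\left(-1 - 1\right)^{2},K{\left(-12 \right)} \right)} - \left(-22510 - 21102\right) = \left(1 + 8 \left(-12\right)^{3}\right) - \left(-22510 - 21102\right) = \left(1 + 8 \left(-1728\right)\right) - -43612 = \left(1 - 13824\right) + 43612 = -13823 + 43612 = 29789$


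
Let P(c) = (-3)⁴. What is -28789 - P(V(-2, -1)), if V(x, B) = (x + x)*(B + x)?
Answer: -28870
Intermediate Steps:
V(x, B) = 2*x*(B + x) (V(x, B) = (2*x)*(B + x) = 2*x*(B + x))
P(c) = 81
-28789 - P(V(-2, -1)) = -28789 - 1*81 = -28789 - 81 = -28870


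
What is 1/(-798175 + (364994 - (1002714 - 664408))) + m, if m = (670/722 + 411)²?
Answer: 17060258052076011/100540957327 ≈ 1.6968e+5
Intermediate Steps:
m = 22113474436/130321 (m = (670*(1/722) + 411)² = (335/361 + 411)² = (148706/361)² = 22113474436/130321 ≈ 1.6968e+5)
1/(-798175 + (364994 - (1002714 - 664408))) + m = 1/(-798175 + (364994 - (1002714 - 664408))) + 22113474436/130321 = 1/(-798175 + (364994 - 1*338306)) + 22113474436/130321 = 1/(-798175 + (364994 - 338306)) + 22113474436/130321 = 1/(-798175 + 26688) + 22113474436/130321 = 1/(-771487) + 22113474436/130321 = -1/771487 + 22113474436/130321 = 17060258052076011/100540957327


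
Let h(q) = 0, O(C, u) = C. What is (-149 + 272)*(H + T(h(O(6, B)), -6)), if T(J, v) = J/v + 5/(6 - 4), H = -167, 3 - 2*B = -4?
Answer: -40467/2 ≈ -20234.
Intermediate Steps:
B = 7/2 (B = 3/2 - ½*(-4) = 3/2 + 2 = 7/2 ≈ 3.5000)
T(J, v) = 5/2 + J/v (T(J, v) = J/v + 5/2 = 5/2 + J/v)
(-149 + 272)*(H + T(h(O(6, B)), -6)) = (-149 + 272)*(-167 + (5/2 + 0/(-6))) = 123*(-167 + (5/2 + 0*(-⅙))) = 123*(-167 + (5/2 + 0)) = 123*(-167 + 5/2) = 123*(-329/2) = -40467/2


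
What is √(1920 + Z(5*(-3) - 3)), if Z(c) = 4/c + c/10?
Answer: √431545/15 ≈ 43.795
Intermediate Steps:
Z(c) = 4/c + c/10 (Z(c) = 4/c + c*(⅒) = 4/c + c/10)
√(1920 + Z(5*(-3) - 3)) = √(1920 + (4/(5*(-3) - 3) + (5*(-3) - 3)/10)) = √(1920 + (4/(-15 - 3) + (-15 - 3)/10)) = √(1920 + (4/(-18) + (⅒)*(-18))) = √(1920 + (4*(-1/18) - 9/5)) = √(1920 + (-2/9 - 9/5)) = √(1920 - 91/45) = √(86309/45) = √431545/15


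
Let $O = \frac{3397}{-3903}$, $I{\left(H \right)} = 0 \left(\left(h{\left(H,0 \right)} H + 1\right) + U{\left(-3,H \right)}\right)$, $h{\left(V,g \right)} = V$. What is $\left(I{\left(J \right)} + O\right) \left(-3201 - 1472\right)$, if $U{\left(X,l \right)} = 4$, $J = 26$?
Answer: $\frac{15874181}{3903} \approx 4067.2$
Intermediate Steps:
$I{\left(H \right)} = 0$ ($I{\left(H \right)} = 0 \left(\left(H H + 1\right) + 4\right) = 0 \left(\left(H^{2} + 1\right) + 4\right) = 0 \left(\left(1 + H^{2}\right) + 4\right) = 0 \left(5 + H^{2}\right) = 0$)
$O = - \frac{3397}{3903}$ ($O = 3397 \left(- \frac{1}{3903}\right) = - \frac{3397}{3903} \approx -0.87036$)
$\left(I{\left(J \right)} + O\right) \left(-3201 - 1472\right) = \left(0 - \frac{3397}{3903}\right) \left(-3201 - 1472\right) = \left(- \frac{3397}{3903}\right) \left(-4673\right) = \frac{15874181}{3903}$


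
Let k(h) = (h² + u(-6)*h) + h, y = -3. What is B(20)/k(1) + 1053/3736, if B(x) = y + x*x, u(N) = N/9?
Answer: 1113447/3736 ≈ 298.03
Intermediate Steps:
u(N) = N/9 (u(N) = N*(⅑) = N/9)
B(x) = -3 + x² (B(x) = -3 + x*x = -3 + x²)
k(h) = h² + h/3 (k(h) = (h² + ((⅑)*(-6))*h) + h = (h² - 2*h/3) + h = h² + h/3)
B(20)/k(1) + 1053/3736 = (-3 + 20²)/((1*(⅓ + 1))) + 1053/3736 = (-3 + 400)/((1*(4/3))) + 1053*(1/3736) = 397/(4/3) + 1053/3736 = 397*(¾) + 1053/3736 = 1191/4 + 1053/3736 = 1113447/3736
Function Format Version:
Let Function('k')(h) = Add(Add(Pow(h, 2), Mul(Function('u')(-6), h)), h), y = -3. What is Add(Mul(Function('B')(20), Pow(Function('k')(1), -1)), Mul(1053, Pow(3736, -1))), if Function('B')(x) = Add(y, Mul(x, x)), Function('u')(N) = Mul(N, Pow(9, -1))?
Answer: Rational(1113447, 3736) ≈ 298.03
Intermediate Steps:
Function('u')(N) = Mul(Rational(1, 9), N) (Function('u')(N) = Mul(N, Rational(1, 9)) = Mul(Rational(1, 9), N))
Function('B')(x) = Add(-3, Pow(x, 2)) (Function('B')(x) = Add(-3, Mul(x, x)) = Add(-3, Pow(x, 2)))
Function('k')(h) = Add(Pow(h, 2), Mul(Rational(1, 3), h)) (Function('k')(h) = Add(Add(Pow(h, 2), Mul(Mul(Rational(1, 9), -6), h)), h) = Add(Add(Pow(h, 2), Mul(Rational(-2, 3), h)), h) = Add(Pow(h, 2), Mul(Rational(1, 3), h)))
Add(Mul(Function('B')(20), Pow(Function('k')(1), -1)), Mul(1053, Pow(3736, -1))) = Add(Mul(Add(-3, Pow(20, 2)), Pow(Mul(1, Add(Rational(1, 3), 1)), -1)), Mul(1053, Pow(3736, -1))) = Add(Mul(Add(-3, 400), Pow(Mul(1, Rational(4, 3)), -1)), Mul(1053, Rational(1, 3736))) = Add(Mul(397, Pow(Rational(4, 3), -1)), Rational(1053, 3736)) = Add(Mul(397, Rational(3, 4)), Rational(1053, 3736)) = Add(Rational(1191, 4), Rational(1053, 3736)) = Rational(1113447, 3736)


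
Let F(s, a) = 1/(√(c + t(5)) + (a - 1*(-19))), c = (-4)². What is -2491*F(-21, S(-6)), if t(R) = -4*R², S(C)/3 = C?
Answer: 2491*I/(-I + 2*√21) ≈ -29.306 + 268.59*I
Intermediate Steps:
S(C) = 3*C
c = 16
F(s, a) = 1/(19 + a + 2*I*√21) (F(s, a) = 1/(√(16 - 4*5²) + (a - 1*(-19))) = 1/(√(16 - 4*25) + (a + 19)) = 1/(√(16 - 100) + (19 + a)) = 1/(√(-84) + (19 + a)) = 1/(2*I*√21 + (19 + a)) = 1/(19 + a + 2*I*√21))
-2491*F(-21, S(-6)) = -2491/(19 + 3*(-6) + 2*I*√21) = -2491/(19 - 18 + 2*I*√21) = -2491/(1 + 2*I*√21)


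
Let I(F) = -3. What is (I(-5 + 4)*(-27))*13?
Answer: 1053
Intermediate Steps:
(I(-5 + 4)*(-27))*13 = -3*(-27)*13 = 81*13 = 1053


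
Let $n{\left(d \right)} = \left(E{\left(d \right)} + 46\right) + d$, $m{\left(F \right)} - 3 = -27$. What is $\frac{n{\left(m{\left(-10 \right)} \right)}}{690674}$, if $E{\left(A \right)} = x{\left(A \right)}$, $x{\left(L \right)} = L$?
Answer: $- \frac{1}{345337} \approx -2.8957 \cdot 10^{-6}$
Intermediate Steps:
$E{\left(A \right)} = A$
$m{\left(F \right)} = -24$ ($m{\left(F \right)} = 3 - 27 = -24$)
$n{\left(d \right)} = 46 + 2 d$ ($n{\left(d \right)} = \left(d + 46\right) + d = \left(46 + d\right) + d = 46 + 2 d$)
$\frac{n{\left(m{\left(-10 \right)} \right)}}{690674} = \frac{46 + 2 \left(-24\right)}{690674} = \left(46 - 48\right) \frac{1}{690674} = \left(-2\right) \frac{1}{690674} = - \frac{1}{345337}$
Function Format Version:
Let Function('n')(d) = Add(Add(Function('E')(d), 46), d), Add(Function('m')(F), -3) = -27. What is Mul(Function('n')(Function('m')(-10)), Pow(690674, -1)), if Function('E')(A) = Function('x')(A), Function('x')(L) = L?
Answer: Rational(-1, 345337) ≈ -2.8957e-6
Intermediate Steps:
Function('E')(A) = A
Function('m')(F) = -24 (Function('m')(F) = Add(3, -27) = -24)
Function('n')(d) = Add(46, Mul(2, d)) (Function('n')(d) = Add(Add(d, 46), d) = Add(Add(46, d), d) = Add(46, Mul(2, d)))
Mul(Function('n')(Function('m')(-10)), Pow(690674, -1)) = Mul(Add(46, Mul(2, -24)), Pow(690674, -1)) = Mul(Add(46, -48), Rational(1, 690674)) = Mul(-2, Rational(1, 690674)) = Rational(-1, 345337)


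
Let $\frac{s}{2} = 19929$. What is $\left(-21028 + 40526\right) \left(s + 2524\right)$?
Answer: $826364236$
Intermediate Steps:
$s = 39858$ ($s = 2 \cdot 19929 = 39858$)
$\left(-21028 + 40526\right) \left(s + 2524\right) = \left(-21028 + 40526\right) \left(39858 + 2524\right) = 19498 \cdot 42382 = 826364236$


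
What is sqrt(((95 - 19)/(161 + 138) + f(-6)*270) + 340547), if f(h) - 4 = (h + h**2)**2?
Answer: sqrt(52266261151)/299 ≈ 764.61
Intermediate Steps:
f(h) = 4 + (h + h**2)**2
sqrt(((95 - 19)/(161 + 138) + f(-6)*270) + 340547) = sqrt(((95 - 19)/(161 + 138) + (4 + (-6)**2*(1 - 6)**2)*270) + 340547) = sqrt((76/299 + (4 + 36*(-5)**2)*270) + 340547) = sqrt((76*(1/299) + (4 + 36*25)*270) + 340547) = sqrt((76/299 + (4 + 900)*270) + 340547) = sqrt((76/299 + 904*270) + 340547) = sqrt((76/299 + 244080) + 340547) = sqrt(72979996/299 + 340547) = sqrt(174803549/299) = sqrt(52266261151)/299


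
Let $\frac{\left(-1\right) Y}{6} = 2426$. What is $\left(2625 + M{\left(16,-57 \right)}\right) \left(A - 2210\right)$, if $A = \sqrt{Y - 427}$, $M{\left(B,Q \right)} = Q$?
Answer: $-5675280 + 2568 i \sqrt{14983} \approx -5.6753 \cdot 10^{6} + 3.1434 \cdot 10^{5} i$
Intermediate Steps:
$Y = -14556$ ($Y = \left(-6\right) 2426 = -14556$)
$A = i \sqrt{14983}$ ($A = \sqrt{-14556 - 427} = \sqrt{-14983} = i \sqrt{14983} \approx 122.41 i$)
$\left(2625 + M{\left(16,-57 \right)}\right) \left(A - 2210\right) = \left(2625 - 57\right) \left(i \sqrt{14983} - 2210\right) = 2568 \left(-2210 + i \sqrt{14983}\right) = -5675280 + 2568 i \sqrt{14983}$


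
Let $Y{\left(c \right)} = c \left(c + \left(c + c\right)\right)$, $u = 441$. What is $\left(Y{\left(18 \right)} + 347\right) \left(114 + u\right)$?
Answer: $732045$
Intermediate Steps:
$Y{\left(c \right)} = 3 c^{2}$ ($Y{\left(c \right)} = c \left(c + 2 c\right) = c 3 c = 3 c^{2}$)
$\left(Y{\left(18 \right)} + 347\right) \left(114 + u\right) = \left(3 \cdot 18^{2} + 347\right) \left(114 + 441\right) = \left(3 \cdot 324 + 347\right) 555 = \left(972 + 347\right) 555 = 1319 \cdot 555 = 732045$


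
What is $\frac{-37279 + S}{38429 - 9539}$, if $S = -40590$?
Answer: $- \frac{77869}{28890} \approx -2.6954$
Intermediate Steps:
$\frac{-37279 + S}{38429 - 9539} = \frac{-37279 - 40590}{38429 - 9539} = - \frac{77869}{28890}$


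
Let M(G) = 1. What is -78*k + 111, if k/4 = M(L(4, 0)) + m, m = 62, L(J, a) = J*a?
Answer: -19545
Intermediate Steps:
k = 252 (k = 4*(1 + 62) = 4*63 = 252)
-78*k + 111 = -78*252 + 111 = -19656 + 111 = -19545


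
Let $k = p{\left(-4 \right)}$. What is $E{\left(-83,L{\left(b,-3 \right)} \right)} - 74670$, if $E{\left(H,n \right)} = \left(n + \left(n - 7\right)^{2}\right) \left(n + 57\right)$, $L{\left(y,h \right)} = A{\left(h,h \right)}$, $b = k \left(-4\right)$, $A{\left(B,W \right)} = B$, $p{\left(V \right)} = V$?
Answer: $-69432$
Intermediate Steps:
$k = -4$
$b = 16$ ($b = \left(-4\right) \left(-4\right) = 16$)
$L{\left(y,h \right)} = h$
$E{\left(H,n \right)} = \left(57 + n\right) \left(n + \left(-7 + n\right)^{2}\right)$ ($E{\left(H,n \right)} = \left(n + \left(-7 + n\right)^{2}\right) \left(57 + n\right) = \left(57 + n\right) \left(n + \left(-7 + n\right)^{2}\right)$)
$E{\left(-83,L{\left(b,-3 \right)} \right)} - 74670 = \left(2793 + \left(-3\right)^{3} - -2076 + 44 \left(-3\right)^{2}\right) - 74670 = \left(2793 - 27 + 2076 + 44 \cdot 9\right) - 74670 = \left(2793 - 27 + 2076 + 396\right) - 74670 = 5238 - 74670 = -69432$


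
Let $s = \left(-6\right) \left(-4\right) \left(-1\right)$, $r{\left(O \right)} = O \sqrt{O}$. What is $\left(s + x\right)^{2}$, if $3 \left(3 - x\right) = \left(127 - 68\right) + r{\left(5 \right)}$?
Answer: $\frac{5003}{3} + \frac{1220 \sqrt{5}}{9} \approx 1970.8$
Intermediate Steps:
$r{\left(O \right)} = O^{\frac{3}{2}}$
$s = -24$ ($s = 24 \left(-1\right) = -24$)
$x = - \frac{50}{3} - \frac{5 \sqrt{5}}{3}$ ($x = 3 - \frac{\left(127 - 68\right) + 5^{\frac{3}{2}}}{3} = 3 - \frac{59 + 5 \sqrt{5}}{3} = 3 - \left(\frac{59}{3} + \frac{5 \sqrt{5}}{3}\right) = - \frac{50}{3} - \frac{5 \sqrt{5}}{3} \approx -20.393$)
$\left(s + x\right)^{2} = \left(-24 - \left(\frac{50}{3} + \frac{5 \sqrt{5}}{3}\right)\right)^{2} = \left(- \frac{122}{3} - \frac{5 \sqrt{5}}{3}\right)^{2}$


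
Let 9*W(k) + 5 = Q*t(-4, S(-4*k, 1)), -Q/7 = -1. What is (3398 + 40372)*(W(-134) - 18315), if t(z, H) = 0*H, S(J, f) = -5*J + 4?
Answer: -2405015600/3 ≈ -8.0167e+8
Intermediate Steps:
S(J, f) = 4 - 5*J
t(z, H) = 0
Q = 7 (Q = -7*(-1) = 7)
W(k) = -5/9 (W(k) = -5/9 + (7*0)/9 = -5/9 + (⅑)*0 = -5/9 + 0 = -5/9)
(3398 + 40372)*(W(-134) - 18315) = (3398 + 40372)*(-5/9 - 18315) = 43770*(-164840/9) = -2405015600/3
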